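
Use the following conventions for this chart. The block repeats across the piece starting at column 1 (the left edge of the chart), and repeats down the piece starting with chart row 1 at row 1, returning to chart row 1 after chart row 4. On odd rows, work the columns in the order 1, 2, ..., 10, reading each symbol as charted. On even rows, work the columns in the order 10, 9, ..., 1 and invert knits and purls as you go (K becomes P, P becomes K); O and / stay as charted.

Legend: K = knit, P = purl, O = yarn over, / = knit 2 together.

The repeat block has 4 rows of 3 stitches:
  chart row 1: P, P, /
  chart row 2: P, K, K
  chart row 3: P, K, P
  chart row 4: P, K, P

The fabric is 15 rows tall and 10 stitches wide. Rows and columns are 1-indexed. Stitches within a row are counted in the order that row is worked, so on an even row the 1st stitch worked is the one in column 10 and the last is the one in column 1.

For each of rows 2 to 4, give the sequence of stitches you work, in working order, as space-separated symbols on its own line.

== ROWS AS WORKED ==
K P P K P P K P P K
P K P P K P P K P P
K K P K K P K K P K

Derivation:
Row 2: chart row 2, WS - tiled (columns 1-10): P K K P K K P K K P; work from column 10 back to 1 with K<->P swapped.
Row 3: chart row 3, RS - tile across columns 1-10 and work as-is.
Row 4: chart row 4, WS - tiled (columns 1-10): P K P P K P P K P P; work from column 10 back to 1 with K<->P swapped.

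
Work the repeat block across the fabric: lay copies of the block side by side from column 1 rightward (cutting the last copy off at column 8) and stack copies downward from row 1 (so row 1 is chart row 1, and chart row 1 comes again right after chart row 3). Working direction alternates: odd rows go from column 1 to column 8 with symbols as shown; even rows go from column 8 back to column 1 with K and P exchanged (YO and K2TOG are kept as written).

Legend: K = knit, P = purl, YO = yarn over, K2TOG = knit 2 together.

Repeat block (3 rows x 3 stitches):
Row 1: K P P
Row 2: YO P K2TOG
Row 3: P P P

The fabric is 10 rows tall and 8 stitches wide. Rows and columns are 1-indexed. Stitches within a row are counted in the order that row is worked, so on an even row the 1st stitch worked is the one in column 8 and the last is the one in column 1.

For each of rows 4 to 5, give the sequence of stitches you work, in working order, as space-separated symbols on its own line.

Rows as worked:
K P K K P K K P
YO P K2TOG YO P K2TOG YO P

Derivation:
Row 4: chart row 1, WS - tiled (columns 1-8): K P P K P P K P; work from column 8 back to 1 with K<->P swapped.
Row 5: chart row 2, RS - tile across columns 1-8 and work as-is.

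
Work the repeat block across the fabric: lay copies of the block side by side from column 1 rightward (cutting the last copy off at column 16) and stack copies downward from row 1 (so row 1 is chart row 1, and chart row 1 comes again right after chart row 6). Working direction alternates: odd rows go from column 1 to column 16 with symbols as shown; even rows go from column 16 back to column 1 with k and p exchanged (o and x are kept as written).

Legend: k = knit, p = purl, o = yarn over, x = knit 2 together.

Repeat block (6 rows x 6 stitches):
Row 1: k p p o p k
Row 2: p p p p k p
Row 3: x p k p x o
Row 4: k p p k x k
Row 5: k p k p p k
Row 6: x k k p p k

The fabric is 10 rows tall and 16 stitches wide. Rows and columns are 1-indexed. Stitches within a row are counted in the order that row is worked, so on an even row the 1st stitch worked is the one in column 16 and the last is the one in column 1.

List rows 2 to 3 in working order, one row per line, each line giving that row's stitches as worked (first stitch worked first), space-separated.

Row 2: chart row 2, WS - tiled (columns 1-16): p p p p k p p p p p k p p p p p; work from column 16 back to 1 with k<->p swapped.
Row 3: chart row 3, RS - tile across columns 1-16 and work as-is.

Rows as worked:
k k k k k p k k k k k p k k k k
x p k p x o x p k p x o x p k p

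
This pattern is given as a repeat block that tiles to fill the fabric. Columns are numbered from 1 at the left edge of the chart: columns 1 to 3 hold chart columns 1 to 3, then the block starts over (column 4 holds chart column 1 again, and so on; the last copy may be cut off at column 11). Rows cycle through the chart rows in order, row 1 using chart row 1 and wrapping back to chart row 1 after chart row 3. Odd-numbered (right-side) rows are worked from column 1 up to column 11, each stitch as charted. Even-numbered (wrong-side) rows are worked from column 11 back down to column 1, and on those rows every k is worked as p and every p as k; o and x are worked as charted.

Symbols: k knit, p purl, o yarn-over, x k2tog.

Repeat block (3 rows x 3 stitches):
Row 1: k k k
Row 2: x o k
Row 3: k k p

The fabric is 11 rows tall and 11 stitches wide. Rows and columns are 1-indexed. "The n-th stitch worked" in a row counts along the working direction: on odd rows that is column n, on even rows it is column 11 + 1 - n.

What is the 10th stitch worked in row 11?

Stitch:
x

Derivation:
Row 11 uses chart row ((11-1) mod 3)+1 = 2. Row 11 is odd, so RS.
Chart row 2 tiled across columns 1-11: x o k x o k x o k x o
RS: work column 1 to column 11, symbols as charted — the tiled row is the row as worked.
Stitch 10 in working order -> x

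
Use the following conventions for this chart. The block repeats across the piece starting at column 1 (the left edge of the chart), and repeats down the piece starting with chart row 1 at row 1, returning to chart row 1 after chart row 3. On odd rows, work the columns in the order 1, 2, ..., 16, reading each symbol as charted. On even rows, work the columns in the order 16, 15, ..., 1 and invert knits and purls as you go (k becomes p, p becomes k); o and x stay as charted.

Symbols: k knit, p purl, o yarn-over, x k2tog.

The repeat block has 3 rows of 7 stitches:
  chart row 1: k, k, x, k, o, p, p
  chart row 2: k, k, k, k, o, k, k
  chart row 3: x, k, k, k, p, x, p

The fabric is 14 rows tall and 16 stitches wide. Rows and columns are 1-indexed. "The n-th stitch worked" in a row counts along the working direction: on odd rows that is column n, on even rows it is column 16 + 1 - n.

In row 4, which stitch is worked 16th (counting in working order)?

== STITCH ==
p

Derivation:
Row 4 uses chart row ((4-1) mod 3)+1 = 1. Row 4 is even, so WS.
Chart row 1 tiled across columns 1-16: k k x k o p p k k x k o p p k k
WS: work from column 16 back to column 1 (reverse the tiled row), swapping k<->p (o and x unchanged).
Row 4 as worked: p p k k o p x p p k k o p x p p
Counting 16 along the worked row gives p.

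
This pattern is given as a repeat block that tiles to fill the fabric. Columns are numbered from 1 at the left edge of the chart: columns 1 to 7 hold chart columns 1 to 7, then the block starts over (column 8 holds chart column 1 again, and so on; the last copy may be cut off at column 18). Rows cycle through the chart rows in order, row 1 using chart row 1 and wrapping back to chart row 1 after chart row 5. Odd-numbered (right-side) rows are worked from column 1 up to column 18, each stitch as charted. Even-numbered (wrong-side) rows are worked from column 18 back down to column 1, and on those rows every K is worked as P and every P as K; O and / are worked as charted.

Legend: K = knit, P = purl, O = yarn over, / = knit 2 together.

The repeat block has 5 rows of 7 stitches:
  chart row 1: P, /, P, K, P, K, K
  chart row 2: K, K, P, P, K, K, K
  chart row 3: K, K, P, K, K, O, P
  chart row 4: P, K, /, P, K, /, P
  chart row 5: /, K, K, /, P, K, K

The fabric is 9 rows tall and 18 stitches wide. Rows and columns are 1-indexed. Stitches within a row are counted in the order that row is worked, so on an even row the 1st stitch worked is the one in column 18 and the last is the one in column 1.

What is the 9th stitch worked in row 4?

Row 4 uses chart row ((4-1) mod 5)+1 = 4. Row 4 is even, so WS.
Chart row 4 tiled across columns 1-18: P K / P K / P P K / P K / P P K / P
Wrong side: read the tiled row from column 18 down to 1 and exchange K with P (leave O, /).
Row 4 as worked: K / P K K / P K / P K K / P K / P K
Stitch 9 in working order -> /

== STITCH ==
/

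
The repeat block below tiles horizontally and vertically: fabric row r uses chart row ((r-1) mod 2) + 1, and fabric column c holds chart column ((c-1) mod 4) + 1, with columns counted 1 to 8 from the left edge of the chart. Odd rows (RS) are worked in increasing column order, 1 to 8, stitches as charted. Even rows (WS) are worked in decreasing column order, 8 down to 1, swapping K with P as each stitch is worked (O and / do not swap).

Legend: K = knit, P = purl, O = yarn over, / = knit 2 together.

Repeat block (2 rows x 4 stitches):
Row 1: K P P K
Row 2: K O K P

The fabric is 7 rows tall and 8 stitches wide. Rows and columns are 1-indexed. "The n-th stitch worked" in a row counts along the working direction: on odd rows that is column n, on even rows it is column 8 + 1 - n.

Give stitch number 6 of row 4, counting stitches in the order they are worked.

== STITCH ==
P

Derivation:
Row 4: (4-1) mod 2 = 1, so use chart row 2. Even row -> WS.
Chart row 2 tiled across columns 1-8: K O K P K O K P
WS row: flip the tiled sequence (start at column 8) and apply K<->P; O and / stay.
Row 4 as worked: K P O P K P O P
The 6th stitch worked is P.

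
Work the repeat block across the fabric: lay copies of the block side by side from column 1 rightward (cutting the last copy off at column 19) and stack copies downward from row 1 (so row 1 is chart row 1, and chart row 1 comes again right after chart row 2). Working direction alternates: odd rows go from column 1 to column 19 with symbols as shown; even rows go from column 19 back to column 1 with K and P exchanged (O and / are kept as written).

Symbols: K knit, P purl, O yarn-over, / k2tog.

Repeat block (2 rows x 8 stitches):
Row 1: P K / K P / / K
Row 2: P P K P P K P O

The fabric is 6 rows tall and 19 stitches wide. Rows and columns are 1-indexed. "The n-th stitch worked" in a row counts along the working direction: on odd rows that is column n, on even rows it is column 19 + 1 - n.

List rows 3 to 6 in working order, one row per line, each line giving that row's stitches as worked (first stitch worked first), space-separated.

Rows as worked:
P K / K P / / K P K / K P / / K P K /
P K K O K P K K P K K O K P K K P K K
P K / K P / / K P K / K P / / K P K /
P K K O K P K K P K K O K P K K P K K

Derivation:
Row 3: chart row 1, RS - tile across columns 1-19 and work as-is.
Row 4: chart row 2, WS - tiled (columns 1-19): P P K P P K P O P P K P P K P O P P K; work from column 19 back to 1 with K<->P swapped.
Row 5: chart row 1, RS - tile across columns 1-19 and work as-is.
Row 6: chart row 2, WS - tiled (columns 1-19): P P K P P K P O P P K P P K P O P P K; work from column 19 back to 1 with K<->P swapped.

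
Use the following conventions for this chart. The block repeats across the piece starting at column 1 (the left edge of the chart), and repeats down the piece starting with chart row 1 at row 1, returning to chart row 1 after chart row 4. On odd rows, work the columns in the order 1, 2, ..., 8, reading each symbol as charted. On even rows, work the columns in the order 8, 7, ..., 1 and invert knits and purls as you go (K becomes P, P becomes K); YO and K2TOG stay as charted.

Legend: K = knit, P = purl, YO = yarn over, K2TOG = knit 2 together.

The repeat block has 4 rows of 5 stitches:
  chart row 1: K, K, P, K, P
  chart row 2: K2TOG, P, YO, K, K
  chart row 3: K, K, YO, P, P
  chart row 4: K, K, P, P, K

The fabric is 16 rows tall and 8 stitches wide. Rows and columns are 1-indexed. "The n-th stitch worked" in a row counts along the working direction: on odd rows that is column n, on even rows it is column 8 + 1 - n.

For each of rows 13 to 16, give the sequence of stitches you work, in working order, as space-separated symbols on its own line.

Row 13: chart row 1, RS - tile across columns 1-8 and work as-is.
Row 14: chart row 2, WS - tiled (columns 1-8): K2TOG P YO K K K2TOG P YO; work from column 8 back to 1 with K<->P swapped.
Row 15: chart row 3, RS - tile across columns 1-8 and work as-is.
Row 16: chart row 4, WS - tiled (columns 1-8): K K P P K K K P; work from column 8 back to 1 with K<->P swapped.

Rows as worked:
K K P K P K K P
YO K K2TOG P P YO K K2TOG
K K YO P P K K YO
K P P P K K P P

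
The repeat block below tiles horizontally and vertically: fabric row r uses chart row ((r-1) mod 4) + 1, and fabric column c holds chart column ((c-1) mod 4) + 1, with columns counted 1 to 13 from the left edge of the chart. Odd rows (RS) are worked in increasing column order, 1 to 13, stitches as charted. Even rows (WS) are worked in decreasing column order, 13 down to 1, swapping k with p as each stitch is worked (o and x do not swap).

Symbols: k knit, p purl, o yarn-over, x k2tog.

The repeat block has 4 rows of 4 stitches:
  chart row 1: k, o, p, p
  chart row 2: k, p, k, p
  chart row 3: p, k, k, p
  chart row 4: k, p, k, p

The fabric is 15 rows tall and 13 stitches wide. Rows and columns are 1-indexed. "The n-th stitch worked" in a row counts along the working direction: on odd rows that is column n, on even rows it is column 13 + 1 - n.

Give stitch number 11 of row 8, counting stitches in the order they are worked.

For row 8: chart row = ((8-1) mod 4) + 1 = 4; this is a WS (even) row.
Chart row 4 tiled across columns 1-13: k p k p k p k p k p k p k
WS row: flip the tiled sequence (start at column 13) and apply k<->p; o and x stay.
Row 8 as worked: p k p k p k p k p k p k p
The 11th stitch worked is p.

Result:
p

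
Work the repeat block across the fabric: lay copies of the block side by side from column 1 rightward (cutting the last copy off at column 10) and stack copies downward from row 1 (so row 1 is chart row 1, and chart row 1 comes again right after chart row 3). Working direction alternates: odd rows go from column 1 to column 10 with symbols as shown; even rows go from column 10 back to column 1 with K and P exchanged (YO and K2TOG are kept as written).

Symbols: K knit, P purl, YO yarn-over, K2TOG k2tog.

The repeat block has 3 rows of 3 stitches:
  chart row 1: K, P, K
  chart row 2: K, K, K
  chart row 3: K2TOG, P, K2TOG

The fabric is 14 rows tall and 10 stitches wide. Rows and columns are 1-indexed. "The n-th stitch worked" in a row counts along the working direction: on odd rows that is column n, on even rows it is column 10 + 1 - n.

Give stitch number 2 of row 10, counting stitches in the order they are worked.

For row 10: chart row = ((10-1) mod 3) + 1 = 1; this is a WS (even) row.
Chart row 1 tiled across columns 1-10: K P K K P K K P K K
WS: work from column 10 back to column 1 (reverse the tiled row), swapping K<->P (YO and K2TOG unchanged).
Row 10 as worked: P P K P P K P P K P
Stitch 2 in working order -> P

Result:
P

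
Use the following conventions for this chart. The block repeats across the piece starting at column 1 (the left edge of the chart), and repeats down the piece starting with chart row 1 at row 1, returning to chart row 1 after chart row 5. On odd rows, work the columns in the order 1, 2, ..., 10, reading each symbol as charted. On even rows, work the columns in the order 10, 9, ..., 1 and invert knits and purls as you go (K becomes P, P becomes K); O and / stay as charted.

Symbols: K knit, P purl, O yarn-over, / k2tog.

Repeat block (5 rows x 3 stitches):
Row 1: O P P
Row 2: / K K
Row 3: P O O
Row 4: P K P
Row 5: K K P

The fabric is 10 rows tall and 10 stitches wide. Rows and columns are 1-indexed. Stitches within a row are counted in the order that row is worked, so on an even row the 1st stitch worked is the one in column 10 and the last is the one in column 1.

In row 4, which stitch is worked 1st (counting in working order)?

Row 4 uses chart row ((4-1) mod 5)+1 = 4. Row 4 is even, so WS.
Chart row 4 tiled across columns 1-10: P K P P K P P K P P
Wrong side: read the tiled row from column 10 down to 1 and exchange K with P (leave O, /).
Row 4 as worked: K K P K K P K K P K
The 1st stitch worked is K.

Result:
K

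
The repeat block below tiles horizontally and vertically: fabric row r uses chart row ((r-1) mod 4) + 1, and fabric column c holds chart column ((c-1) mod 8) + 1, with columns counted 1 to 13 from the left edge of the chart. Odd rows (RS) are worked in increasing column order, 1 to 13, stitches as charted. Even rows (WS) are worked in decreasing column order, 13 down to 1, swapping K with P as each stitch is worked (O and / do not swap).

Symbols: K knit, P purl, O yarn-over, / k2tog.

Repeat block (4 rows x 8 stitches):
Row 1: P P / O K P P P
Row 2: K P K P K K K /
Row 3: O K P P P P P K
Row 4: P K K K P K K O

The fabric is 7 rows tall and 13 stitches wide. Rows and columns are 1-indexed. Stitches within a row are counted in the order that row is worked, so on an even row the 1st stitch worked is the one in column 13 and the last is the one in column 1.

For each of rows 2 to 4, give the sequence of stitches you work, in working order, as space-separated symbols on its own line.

Row 2: chart row 2, WS - tiled (columns 1-13): K P K P K K K / K P K P K; work from column 13 back to 1 with K<->P swapped.
Row 3: chart row 3, RS - tile across columns 1-13 and work as-is.
Row 4: chart row 4, WS - tiled (columns 1-13): P K K K P K K O P K K K P; work from column 13 back to 1 with K<->P swapped.

Rows as worked:
P K P K P / P P P K P K P
O K P P P P P K O K P P P
K P P P K O P P K P P P K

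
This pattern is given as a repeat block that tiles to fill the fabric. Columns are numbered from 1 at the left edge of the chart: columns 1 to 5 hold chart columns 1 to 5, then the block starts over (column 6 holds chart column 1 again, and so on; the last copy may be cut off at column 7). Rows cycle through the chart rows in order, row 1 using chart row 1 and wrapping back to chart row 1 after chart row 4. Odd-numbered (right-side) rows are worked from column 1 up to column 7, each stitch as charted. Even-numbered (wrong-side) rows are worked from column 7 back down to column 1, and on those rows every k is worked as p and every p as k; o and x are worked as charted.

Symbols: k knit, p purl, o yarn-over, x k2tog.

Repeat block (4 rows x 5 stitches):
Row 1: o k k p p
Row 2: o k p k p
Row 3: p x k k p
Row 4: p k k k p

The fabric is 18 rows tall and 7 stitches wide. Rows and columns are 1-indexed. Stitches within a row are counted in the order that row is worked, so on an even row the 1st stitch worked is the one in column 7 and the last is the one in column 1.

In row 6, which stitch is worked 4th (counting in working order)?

Result:
p

Derivation:
Row 6 uses chart row ((6-1) mod 4)+1 = 2. Row 6 is even, so WS.
Chart row 2 tiled across columns 1-7: o k p k p o k
Wrong side: read the tiled row from column 7 down to 1 and exchange k with p (leave o, x).
Row 6 as worked: p o k p k p o
Counting 4 along the worked row gives p.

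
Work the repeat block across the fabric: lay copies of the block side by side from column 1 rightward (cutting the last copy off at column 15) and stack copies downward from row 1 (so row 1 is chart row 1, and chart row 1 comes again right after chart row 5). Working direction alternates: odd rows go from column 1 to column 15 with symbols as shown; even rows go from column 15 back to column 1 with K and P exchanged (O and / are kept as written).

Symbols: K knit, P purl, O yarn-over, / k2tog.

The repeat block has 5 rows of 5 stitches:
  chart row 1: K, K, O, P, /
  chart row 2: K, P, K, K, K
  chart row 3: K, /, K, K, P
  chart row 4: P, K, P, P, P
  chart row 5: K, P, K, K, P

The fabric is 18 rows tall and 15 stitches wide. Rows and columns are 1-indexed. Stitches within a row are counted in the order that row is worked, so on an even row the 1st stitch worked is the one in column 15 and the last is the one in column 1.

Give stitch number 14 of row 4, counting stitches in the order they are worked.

Row 4: (4-1) mod 5 = 3, so use chart row 4. Even row -> WS.
Chart row 4 tiled across columns 1-15: P K P P P P K P P P P K P P P
WS: work from column 15 back to column 1 (reverse the tiled row), swapping K<->P (O and / unchanged).
Row 4 as worked: K K K P K K K K P K K K K P K
Stitch 14 in working order -> P

Result:
P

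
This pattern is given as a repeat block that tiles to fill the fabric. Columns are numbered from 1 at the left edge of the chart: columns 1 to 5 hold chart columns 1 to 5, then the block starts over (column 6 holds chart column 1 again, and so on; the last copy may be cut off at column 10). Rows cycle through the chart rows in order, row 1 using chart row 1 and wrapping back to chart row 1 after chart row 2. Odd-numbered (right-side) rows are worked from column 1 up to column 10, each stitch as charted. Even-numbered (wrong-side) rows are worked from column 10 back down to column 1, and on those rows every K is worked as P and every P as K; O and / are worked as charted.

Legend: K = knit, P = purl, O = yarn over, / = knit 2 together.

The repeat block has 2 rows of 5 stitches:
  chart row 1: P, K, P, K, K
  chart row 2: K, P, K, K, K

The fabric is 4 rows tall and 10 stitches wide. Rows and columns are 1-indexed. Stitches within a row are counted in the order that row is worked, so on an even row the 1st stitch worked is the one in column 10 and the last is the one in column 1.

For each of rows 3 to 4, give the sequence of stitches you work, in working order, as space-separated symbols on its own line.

Row 3: chart row 1, RS - tile across columns 1-10 and work as-is.
Row 4: chart row 2, WS - tiled (columns 1-10): K P K K K K P K K K; work from column 10 back to 1 with K<->P swapped.

Rows as worked:
P K P K K P K P K K
P P P K P P P P K P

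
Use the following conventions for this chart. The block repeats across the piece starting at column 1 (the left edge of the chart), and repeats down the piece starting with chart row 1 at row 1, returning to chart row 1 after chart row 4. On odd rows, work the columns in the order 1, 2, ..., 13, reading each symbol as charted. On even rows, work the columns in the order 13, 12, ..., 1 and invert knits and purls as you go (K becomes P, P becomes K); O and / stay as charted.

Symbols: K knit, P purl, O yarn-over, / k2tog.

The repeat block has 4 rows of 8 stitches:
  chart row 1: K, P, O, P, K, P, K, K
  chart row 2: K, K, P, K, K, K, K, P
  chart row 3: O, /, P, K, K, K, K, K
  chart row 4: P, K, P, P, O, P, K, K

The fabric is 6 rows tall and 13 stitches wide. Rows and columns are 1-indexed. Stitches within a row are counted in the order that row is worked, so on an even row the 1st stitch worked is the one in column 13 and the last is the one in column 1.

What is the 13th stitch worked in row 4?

Result:
K

Derivation:
Row 4: (4-1) mod 4 = 3, so use chart row 4. Even row -> WS.
Chart row 4 tiled across columns 1-13: P K P P O P K K P K P P O
WS row: flip the tiled sequence (start at column 13) and apply K<->P; O and / stay.
Row 4 as worked: O K K P K P P K O K K P K
Counting 13 along the worked row gives K.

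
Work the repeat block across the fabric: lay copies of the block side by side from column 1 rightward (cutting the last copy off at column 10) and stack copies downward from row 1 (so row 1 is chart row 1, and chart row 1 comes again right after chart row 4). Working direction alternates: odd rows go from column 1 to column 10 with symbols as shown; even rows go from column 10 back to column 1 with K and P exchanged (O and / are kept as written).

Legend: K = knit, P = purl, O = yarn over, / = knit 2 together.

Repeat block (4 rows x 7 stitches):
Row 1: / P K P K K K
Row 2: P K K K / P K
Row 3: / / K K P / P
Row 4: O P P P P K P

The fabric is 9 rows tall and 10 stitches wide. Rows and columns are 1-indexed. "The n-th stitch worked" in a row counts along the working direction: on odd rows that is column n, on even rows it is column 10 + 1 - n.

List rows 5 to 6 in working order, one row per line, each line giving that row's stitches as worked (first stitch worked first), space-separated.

== ROWS AS WORKED ==
/ P K P K K K / P K
P P K P K / P P P K

Derivation:
Row 5: chart row 1, RS - tile across columns 1-10 and work as-is.
Row 6: chart row 2, WS - tiled (columns 1-10): P K K K / P K P K K; work from column 10 back to 1 with K<->P swapped.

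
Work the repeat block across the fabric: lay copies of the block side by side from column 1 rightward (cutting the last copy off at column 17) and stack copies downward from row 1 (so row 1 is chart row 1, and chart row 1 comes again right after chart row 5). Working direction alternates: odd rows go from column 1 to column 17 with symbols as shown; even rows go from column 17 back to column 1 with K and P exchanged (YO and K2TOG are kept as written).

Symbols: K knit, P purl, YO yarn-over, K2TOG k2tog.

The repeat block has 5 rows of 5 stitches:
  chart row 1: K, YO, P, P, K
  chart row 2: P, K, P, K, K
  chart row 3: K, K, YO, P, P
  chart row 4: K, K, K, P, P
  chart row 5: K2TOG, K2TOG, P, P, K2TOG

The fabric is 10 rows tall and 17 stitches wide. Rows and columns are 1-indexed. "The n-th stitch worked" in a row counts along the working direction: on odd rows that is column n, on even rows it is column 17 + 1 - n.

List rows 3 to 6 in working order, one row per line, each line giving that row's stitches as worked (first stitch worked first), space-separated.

Row 3: chart row 3, RS - tile across columns 1-17 and work as-is.
Row 4: chart row 4, WS - tiled (columns 1-17): K K K P P K K K P P K K K P P K K; work from column 17 back to 1 with K<->P swapped.
Row 5: chart row 5, RS - tile across columns 1-17 and work as-is.
Row 6: chart row 1, WS - tiled (columns 1-17): K YO P P K K YO P P K K YO P P K K YO; work from column 17 back to 1 with K<->P swapped.

== ROWS AS WORKED ==
K K YO P P K K YO P P K K YO P P K K
P P K K P P P K K P P P K K P P P
K2TOG K2TOG P P K2TOG K2TOG K2TOG P P K2TOG K2TOG K2TOG P P K2TOG K2TOG K2TOG
YO P P K K YO P P K K YO P P K K YO P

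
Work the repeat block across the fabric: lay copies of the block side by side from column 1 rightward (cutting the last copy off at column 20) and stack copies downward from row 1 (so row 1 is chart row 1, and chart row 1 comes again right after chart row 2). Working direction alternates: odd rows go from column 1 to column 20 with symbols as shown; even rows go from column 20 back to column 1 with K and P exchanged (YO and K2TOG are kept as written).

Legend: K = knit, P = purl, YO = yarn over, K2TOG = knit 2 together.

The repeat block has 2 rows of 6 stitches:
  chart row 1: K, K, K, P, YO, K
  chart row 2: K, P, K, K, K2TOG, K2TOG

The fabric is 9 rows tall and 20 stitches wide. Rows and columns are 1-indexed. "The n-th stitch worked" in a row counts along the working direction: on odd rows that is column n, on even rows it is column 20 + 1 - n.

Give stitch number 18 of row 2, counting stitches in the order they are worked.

Row 2: (2-1) mod 2 = 1, so use chart row 2. Even row -> WS.
Chart row 2 tiled across columns 1-20: K P K K K2TOG K2TOG K P K K K2TOG K2TOG K P K K K2TOG K2TOG K P
Wrong side: read the tiled row from column 20 down to 1 and exchange K with P (leave YO, K2TOG).
Row 2 as worked: K P K2TOG K2TOG P P K P K2TOG K2TOG P P K P K2TOG K2TOG P P K P
The 18th stitch worked is P.

== STITCH ==
P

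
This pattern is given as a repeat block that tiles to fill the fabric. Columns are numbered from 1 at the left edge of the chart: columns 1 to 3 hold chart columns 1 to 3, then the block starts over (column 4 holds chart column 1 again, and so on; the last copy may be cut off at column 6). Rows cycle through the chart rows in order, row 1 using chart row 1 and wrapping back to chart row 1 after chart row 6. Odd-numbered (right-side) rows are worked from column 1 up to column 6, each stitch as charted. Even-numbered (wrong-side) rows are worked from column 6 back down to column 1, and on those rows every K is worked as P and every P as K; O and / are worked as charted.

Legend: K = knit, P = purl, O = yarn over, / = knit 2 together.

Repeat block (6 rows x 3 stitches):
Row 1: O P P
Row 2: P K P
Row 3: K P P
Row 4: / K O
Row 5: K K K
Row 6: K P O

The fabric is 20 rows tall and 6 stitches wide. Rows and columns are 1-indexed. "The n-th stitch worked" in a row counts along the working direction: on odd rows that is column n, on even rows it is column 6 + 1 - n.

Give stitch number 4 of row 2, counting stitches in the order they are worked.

Row 2 uses chart row ((2-1) mod 6)+1 = 2. Row 2 is even, so WS.
Chart row 2 tiled across columns 1-6: P K P P K P
WS row: flip the tiled sequence (start at column 6) and apply K<->P; O and / stay.
Row 2 as worked: K P K K P K
Counting 4 along the worked row gives K.

== STITCH ==
K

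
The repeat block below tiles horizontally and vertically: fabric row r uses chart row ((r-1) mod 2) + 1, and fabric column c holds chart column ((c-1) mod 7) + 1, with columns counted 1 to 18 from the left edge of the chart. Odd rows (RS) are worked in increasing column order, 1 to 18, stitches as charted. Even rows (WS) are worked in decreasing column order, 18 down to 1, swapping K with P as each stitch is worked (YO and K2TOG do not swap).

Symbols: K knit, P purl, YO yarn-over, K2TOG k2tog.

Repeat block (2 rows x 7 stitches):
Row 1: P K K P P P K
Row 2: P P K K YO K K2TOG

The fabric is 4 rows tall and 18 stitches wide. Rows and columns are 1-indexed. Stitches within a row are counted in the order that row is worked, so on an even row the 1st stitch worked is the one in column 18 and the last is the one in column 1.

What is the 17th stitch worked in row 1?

== STITCH ==
K

Derivation:
Row 1: (1-1) mod 2 = 0, so use chart row 1. Odd row -> RS.
Chart row 1 tiled across columns 1-18: P K K P P P K P K K P P P K P K K P
RS: work column 1 to column 18, symbols as charted — the tiled row is the row as worked.
The 17th stitch worked is K.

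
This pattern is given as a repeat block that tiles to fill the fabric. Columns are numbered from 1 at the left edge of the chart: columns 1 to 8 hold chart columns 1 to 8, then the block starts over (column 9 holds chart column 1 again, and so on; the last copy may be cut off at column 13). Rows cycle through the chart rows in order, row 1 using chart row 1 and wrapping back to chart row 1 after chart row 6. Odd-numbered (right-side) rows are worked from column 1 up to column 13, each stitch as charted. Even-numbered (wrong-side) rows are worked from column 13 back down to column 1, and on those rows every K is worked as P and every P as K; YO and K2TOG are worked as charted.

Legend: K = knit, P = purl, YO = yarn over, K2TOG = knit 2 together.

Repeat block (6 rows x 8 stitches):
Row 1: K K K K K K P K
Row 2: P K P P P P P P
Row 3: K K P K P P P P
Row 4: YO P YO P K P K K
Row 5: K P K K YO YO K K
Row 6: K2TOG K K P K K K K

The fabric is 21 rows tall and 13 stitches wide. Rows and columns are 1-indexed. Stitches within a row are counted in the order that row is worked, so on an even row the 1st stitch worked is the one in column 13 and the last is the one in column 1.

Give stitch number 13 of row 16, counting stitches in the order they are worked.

Stitch:
YO

Derivation:
For row 16: chart row = ((16-1) mod 6) + 1 = 4; this is a WS (even) row.
Chart row 4 tiled across columns 1-13: YO P YO P K P K K YO P YO P K
Wrong side: read the tiled row from column 13 down to 1 and exchange K with P (leave YO, K2TOG).
Row 16 as worked: P K YO K YO P P K P K YO K YO
Counting 13 along the worked row gives YO.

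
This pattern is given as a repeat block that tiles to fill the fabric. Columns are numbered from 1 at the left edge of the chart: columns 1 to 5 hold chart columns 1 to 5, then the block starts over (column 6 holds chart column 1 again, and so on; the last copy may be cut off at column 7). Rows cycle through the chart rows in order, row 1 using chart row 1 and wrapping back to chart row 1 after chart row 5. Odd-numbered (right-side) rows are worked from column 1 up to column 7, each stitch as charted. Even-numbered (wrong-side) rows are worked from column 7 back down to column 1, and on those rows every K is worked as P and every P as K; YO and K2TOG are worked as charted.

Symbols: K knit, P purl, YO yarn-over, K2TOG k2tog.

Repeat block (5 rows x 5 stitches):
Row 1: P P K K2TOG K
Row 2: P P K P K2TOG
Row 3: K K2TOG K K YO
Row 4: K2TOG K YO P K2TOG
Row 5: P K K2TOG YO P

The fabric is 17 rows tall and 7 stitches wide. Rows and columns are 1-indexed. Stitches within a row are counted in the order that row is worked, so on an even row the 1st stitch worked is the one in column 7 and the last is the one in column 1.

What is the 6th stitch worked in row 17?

Stitch:
P

Derivation:
Row 17: (17-1) mod 5 = 1, so use chart row 2. Odd row -> RS.
Chart row 2 tiled across columns 1-7: P P K P K2TOG P P
RS: work column 1 to column 7, symbols as charted — the tiled row is the row as worked.
Stitch 6 in working order -> P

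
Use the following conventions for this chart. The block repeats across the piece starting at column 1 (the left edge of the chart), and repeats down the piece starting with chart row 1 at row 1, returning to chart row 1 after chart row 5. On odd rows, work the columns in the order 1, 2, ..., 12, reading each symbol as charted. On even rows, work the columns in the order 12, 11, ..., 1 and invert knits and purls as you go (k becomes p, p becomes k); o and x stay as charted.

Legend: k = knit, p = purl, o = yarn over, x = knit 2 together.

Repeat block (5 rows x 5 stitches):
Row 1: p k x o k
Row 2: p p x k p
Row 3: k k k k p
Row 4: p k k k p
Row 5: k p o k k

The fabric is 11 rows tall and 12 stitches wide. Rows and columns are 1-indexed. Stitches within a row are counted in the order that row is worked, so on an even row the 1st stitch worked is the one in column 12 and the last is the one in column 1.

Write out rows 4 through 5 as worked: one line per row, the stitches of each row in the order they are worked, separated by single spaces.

Row 4: chart row 4, WS - tiled (columns 1-12): p k k k p p k k k p p k; work from column 12 back to 1 with k<->p swapped.
Row 5: chart row 5, RS - tile across columns 1-12 and work as-is.

Rows as worked:
p k k p p p k k p p p k
k p o k k k p o k k k p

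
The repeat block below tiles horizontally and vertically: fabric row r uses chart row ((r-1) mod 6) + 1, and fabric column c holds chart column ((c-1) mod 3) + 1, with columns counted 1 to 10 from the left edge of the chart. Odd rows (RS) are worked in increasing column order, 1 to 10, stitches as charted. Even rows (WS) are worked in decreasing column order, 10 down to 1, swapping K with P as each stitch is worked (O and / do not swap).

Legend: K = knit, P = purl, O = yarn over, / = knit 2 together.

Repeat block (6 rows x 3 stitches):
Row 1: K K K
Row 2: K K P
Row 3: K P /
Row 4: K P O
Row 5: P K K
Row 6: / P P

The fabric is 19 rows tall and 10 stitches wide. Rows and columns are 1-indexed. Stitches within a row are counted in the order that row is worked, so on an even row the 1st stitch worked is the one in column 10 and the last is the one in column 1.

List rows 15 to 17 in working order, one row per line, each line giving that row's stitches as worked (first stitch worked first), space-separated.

Row 15: chart row 3, RS - tile across columns 1-10 and work as-is.
Row 16: chart row 4, WS - tiled (columns 1-10): K P O K P O K P O K; work from column 10 back to 1 with K<->P swapped.
Row 17: chart row 5, RS - tile across columns 1-10 and work as-is.

Rows as worked:
K P / K P / K P / K
P O K P O K P O K P
P K K P K K P K K P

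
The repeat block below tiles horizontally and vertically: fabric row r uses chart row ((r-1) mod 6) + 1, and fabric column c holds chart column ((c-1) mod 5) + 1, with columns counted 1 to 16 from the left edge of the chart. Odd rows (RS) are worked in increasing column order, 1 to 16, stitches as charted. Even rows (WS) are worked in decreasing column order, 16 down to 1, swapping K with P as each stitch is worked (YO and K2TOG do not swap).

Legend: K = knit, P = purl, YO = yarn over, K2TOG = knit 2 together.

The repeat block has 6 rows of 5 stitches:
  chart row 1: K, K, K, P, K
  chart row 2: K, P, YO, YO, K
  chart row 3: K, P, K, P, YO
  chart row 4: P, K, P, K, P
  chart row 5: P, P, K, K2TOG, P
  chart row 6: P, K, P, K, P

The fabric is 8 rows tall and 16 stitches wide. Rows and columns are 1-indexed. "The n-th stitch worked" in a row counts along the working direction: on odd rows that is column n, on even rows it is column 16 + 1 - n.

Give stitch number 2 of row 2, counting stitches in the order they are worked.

Stitch:
P

Derivation:
Row 2: (2-1) mod 6 = 1, so use chart row 2. Even row -> WS.
Chart row 2 tiled across columns 1-16: K P YO YO K K P YO YO K K P YO YO K K
WS: work from column 16 back to column 1 (reverse the tiled row), swapping K<->P (YO and K2TOG unchanged).
Row 2 as worked: P P YO YO K P P YO YO K P P YO YO K P
Stitch 2 in working order -> P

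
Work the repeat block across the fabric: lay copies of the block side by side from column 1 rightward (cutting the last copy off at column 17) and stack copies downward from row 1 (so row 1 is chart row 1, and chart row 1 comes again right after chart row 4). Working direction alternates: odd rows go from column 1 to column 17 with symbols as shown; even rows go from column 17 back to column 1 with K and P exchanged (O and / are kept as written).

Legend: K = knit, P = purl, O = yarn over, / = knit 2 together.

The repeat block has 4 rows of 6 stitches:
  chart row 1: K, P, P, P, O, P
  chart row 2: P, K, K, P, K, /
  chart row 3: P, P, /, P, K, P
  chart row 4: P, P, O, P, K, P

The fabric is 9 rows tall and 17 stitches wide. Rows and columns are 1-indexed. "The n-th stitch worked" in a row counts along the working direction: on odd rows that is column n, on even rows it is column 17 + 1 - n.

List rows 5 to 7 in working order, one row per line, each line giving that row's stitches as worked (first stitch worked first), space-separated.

Row 5: chart row 1, RS - tile across columns 1-17 and work as-is.
Row 6: chart row 2, WS - tiled (columns 1-17): P K K P K / P K K P K / P K K P K; work from column 17 back to 1 with K<->P swapped.
Row 7: chart row 3, RS - tile across columns 1-17 and work as-is.

Result:
K P P P O P K P P P O P K P P P O
P K P P K / P K P P K / P K P P K
P P / P K P P P / P K P P P / P K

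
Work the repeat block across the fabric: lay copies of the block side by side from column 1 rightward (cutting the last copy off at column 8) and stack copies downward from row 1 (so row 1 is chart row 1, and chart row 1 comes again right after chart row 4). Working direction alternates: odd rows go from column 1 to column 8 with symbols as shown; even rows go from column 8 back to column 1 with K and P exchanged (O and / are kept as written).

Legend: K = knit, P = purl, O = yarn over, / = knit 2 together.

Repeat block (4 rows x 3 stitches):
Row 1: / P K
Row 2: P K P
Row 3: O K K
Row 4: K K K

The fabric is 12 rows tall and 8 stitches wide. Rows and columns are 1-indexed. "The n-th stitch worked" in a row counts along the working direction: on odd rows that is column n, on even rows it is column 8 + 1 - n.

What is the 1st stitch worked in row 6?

Result:
P

Derivation:
For row 6: chart row = ((6-1) mod 4) + 1 = 2; this is a WS (even) row.
Chart row 2 tiled across columns 1-8: P K P P K P P K
Wrong side: read the tiled row from column 8 down to 1 and exchange K with P (leave O, /).
Row 6 as worked: P K K P K K P K
The 1st stitch worked is P.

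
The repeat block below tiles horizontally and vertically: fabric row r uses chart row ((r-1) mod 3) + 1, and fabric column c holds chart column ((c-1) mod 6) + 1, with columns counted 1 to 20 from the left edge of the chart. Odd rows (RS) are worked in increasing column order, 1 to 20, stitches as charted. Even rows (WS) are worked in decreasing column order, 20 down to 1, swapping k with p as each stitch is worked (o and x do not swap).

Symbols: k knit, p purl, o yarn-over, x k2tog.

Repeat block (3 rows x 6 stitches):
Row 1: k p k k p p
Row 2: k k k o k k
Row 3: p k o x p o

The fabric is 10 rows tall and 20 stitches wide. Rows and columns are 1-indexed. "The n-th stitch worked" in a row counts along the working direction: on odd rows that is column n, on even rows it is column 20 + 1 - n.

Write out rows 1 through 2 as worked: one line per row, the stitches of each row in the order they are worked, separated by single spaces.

Result:
k p k k p p k p k k p p k p k k p p k p
p p p p o p p p p p o p p p p p o p p p

Derivation:
Row 1: chart row 1, RS - tile across columns 1-20 and work as-is.
Row 2: chart row 2, WS - tiled (columns 1-20): k k k o k k k k k o k k k k k o k k k k; work from column 20 back to 1 with k<->p swapped.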